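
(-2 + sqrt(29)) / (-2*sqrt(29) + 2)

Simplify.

(-27 + sqrt(29))/56

Multiply numerator and denominator by 2 + 2*sqrt(29).
Denominator becomes -112; numerator becomes -2*sqrt(29) + 54.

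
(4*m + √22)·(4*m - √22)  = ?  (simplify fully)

16*m² - 22

Product of conjugates: (P+Q)(P-Q) = P^2 - Q^2.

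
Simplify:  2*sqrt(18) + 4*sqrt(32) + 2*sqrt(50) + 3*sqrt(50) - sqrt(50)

42*sqrt(2)

2*sqrt(18) = 6*sqrt(2); 4*sqrt(32) = 16*sqrt(2); 2*sqrt(50) = 10*sqrt(2); 3*sqrt(50) = 15*sqrt(2); sqrt(50) = 5*sqrt(2)
Combine: (6 + 16 + 10 + 15 - 5)·sqrt(2) = 42*sqrt(2)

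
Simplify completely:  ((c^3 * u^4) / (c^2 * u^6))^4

Inside the bracket: c^1 * (u^-2)
Raise to the power 4: c^4 * (u^-8)

c^4/u^8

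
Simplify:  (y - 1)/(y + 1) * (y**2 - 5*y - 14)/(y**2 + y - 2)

Factor: y**2 - 5*y - 14 = (y + 2)*(y - 7);  y**2 + y - 2 = (y + 2)*(y - 1)
Cancel the common factors (y + 2), (y - 1).

(y - 7)/(y + 1)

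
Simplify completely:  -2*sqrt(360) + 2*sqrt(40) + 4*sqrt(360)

2*sqrt(360) = 12*sqrt(10); 2*sqrt(40) = 4*sqrt(10); 4*sqrt(360) = 24*sqrt(10)
Combine: (-12 + 4 + 24)·sqrt(10) = 16*sqrt(10)

16*sqrt(10)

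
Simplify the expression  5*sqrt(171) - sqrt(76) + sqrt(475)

18*sqrt(19)

5*sqrt(171) = 15*sqrt(19); sqrt(76) = 2*sqrt(19); sqrt(475) = 5*sqrt(19)
Combine: (15 - 2 + 5)·sqrt(19) = 18*sqrt(19)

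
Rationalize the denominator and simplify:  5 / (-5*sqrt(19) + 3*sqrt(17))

(-25*sqrt(19) - 15*sqrt(17))/322

Multiply numerator and denominator by 3*sqrt(17) + 5*sqrt(19).
Denominator becomes -322; numerator becomes 15*sqrt(17) + 25*sqrt(19).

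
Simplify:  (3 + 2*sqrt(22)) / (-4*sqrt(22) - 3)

Multiply numerator and denominator by -3 + 4*sqrt(22).
Denominator becomes -343; numerator becomes 6*sqrt(22) + 167.

(-167 - 6*sqrt(22))/343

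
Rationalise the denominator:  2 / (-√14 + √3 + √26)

(-30*√14 - 18*√26 + 74*√3 + 8*√273)/87

Group as (√3 + √26) - √14; multiply by (√3 + √26) + √14, then rationalise the remaining surd.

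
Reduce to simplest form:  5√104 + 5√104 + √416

5√104 = 10*√26; 5√104 = 10*√26; √416 = 4*√26
Combine: (10 + 10 + 4)·√26 = 24*√26

24*√26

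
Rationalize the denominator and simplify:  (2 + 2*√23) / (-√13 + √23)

(√13 + √23 + √299 + 23)/5

Multiply numerator and denominator by √13 + √23.
Denominator becomes 10; numerator becomes 2*√13 + 2*√23 + 2*√299 + 46.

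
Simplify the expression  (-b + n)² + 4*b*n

(b + n)²

After expansion: b² + 2*b*n + n² — a perfect-square trinomial.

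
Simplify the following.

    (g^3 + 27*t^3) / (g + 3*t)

g^2 - 3*g*t + 9*t^2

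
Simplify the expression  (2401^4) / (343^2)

7^10

2401^4 = 7^16; 343^2 = 7^6
Combine exponents: 7^10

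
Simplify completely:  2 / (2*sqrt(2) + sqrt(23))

(-4*sqrt(2) + 2*sqrt(23))/15

Multiply numerator and denominator by -2*sqrt(2) + sqrt(23).
Denominator becomes 15; numerator becomes -4*sqrt(2) + 2*sqrt(23).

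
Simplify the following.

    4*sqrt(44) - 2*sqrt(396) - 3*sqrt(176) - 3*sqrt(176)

-28*sqrt(11)

4*sqrt(44) = 8*sqrt(11); 2*sqrt(396) = 12*sqrt(11); 3*sqrt(176) = 12*sqrt(11); 3*sqrt(176) = 12*sqrt(11)
Combine: (8 - 12 - 12 - 12)·sqrt(11) = -28*sqrt(11)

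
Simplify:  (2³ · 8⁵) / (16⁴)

2^2

2³ = 2^3; 8⁵ = 2^15; 16⁴ = 2^16
Combine exponents: 2^2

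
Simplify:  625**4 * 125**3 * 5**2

625**4 = 5**16; 125**3 = 5**9; 5**2 = 5**2
Combine exponents: 5**27

5**27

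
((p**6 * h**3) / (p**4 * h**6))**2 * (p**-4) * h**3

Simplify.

h**(-3)

Inside the bracket: p**2 * (h**-3)
Raise to the power 2: p**4 * (h**-6)
Multiply by (p**-4) * h**3: add exponents.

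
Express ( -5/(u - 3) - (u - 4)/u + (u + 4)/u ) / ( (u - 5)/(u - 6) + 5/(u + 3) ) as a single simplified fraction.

Numerator: -5/(u - 3) - (u - 4)/u + (u + 4)/u = (3*u - 24)/(u² - 3*u)
Denominator: (u - 5)/(u - 6) + 5/(u + 3) = (u² + 3*u - 45)/(u² - 3*u - 18)
Divide: ((3*u - 24)/(u² - 3*u)) · ((u² - 3*u - 18)/(u² + 3*u - 45)) = (3*u³ - 33*u² + 18*u + 432)/(u⁴ - 54*u² + 135*u)

(3*u³ - 33*u² + 18*u + 432)/(u⁴ - 54*u² + 135*u)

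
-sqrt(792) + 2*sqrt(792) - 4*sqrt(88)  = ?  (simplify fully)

-2*sqrt(22)

sqrt(792) = 6*sqrt(22); 2*sqrt(792) = 12*sqrt(22); 4*sqrt(88) = 8*sqrt(22)
Combine: (-6 + 12 - 8)·sqrt(22) = -2*sqrt(22)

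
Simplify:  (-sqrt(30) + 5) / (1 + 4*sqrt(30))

(-125 + 21*sqrt(30))/479

Multiply numerator and denominator by -4*sqrt(30) + 1.
Denominator becomes -479; numerator becomes -21*sqrt(30) + 125.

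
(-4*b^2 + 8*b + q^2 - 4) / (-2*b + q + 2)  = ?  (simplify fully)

-4*b^2 + 8*b + q^2 - 4 factors as (-2*b + q + 2)*(2*b + q - 2).

2*b + q - 2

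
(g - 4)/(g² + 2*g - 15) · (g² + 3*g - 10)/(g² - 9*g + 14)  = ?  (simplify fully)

Factor: g² + 2*g - 15 = (g - 3)·(g + 5);  g² + 3*g - 10 = (g + 5)·(g - 2);  g² - 9*g + 14 = (g - 7)·(g - 2)
Cancel the common factors (g + 5), (g - 2).

(g - 4)/(g² - 10*g + 21)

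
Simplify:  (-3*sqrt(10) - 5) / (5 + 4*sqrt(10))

Multiply numerator and denominator by -4*sqrt(10) + 5.
Denominator becomes -135; numerator becomes 5*sqrt(10) + 95.

(-19 - sqrt(10))/27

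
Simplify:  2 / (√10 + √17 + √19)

Group as (√10 + √17) + √19; multiply by (√10 + √17) - √19, then rationalise the remaining surd.

(-√3230 + 4*√19 + 6*√17 + 13*√10)/154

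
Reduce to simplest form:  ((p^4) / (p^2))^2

p^4

Inside the bracket: p^2
Raise to the power 2: p^4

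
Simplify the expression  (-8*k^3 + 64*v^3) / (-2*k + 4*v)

4*k^2 + 8*k*v + 16*v^2

(4*v)^3 - (2*k)^3 = (-2*k + 4*v)(4*k^2 + 8*k*v + 16*v^2).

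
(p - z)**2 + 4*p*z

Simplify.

Expanding gives p**2 + 2*p*z + z**2, a perfect square.

(p + z)**2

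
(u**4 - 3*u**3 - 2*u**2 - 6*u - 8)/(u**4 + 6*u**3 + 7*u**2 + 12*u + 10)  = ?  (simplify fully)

(u - 4)/(u + 5)

Factor: u**4 - 3*u**3 - 2*u**2 - 6*u - 8 = (u - 4)*(u + 1)*(u**2 + 2);  u**4 + 6*u**3 + 7*u**2 + 12*u + 10 = (u + 1)*(u**2 + 2)*(u + 5)
Cancel the common factors (u**2 + 2), (u + 1).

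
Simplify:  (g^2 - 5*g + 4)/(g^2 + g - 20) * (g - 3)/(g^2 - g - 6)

(g - 1)/(g^2 + 7*g + 10)

Factor: g^2 - 5*g + 4 = (g - 4)*(g - 1);  g^2 + g - 20 = (g - 4)*(g + 5);  g^2 - g - 6 = (g - 3)*(g + 2)
Cancel the common factors (g - 3), (g - 4).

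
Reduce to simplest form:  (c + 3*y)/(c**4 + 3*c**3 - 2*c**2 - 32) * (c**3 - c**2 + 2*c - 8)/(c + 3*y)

Factor: c**4 + 3*c**3 - 2*c**2 - 32 = (c - 2)*(c**2 + c + 4)*(c + 4);  c**3 - c**2 + 2*c - 8 = (c - 2)*(c**2 + c + 4)
Cancel the common factors (c**2 + c + 4), (c - 2), (c + 3*y).

1/(c + 4)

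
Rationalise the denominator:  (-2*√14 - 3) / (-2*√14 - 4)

Multiply numerator and denominator by -4 + 2*√14.
Denominator becomes -40; numerator becomes -44 + 2*√14.

(-√14 + 22)/20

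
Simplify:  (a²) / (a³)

Quotient: (a^-1)

1/a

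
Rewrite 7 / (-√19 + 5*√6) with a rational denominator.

Multiply numerator and denominator by √19 + 5*√6.
Denominator becomes 131; numerator becomes 7*√19 + 35*√6.

(7*√19 + 35*√6)/131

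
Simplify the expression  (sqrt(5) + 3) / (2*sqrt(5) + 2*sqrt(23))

(-3*sqrt(5) - 5 + sqrt(115) + 3*sqrt(23))/36

Multiply numerator and denominator by -2*sqrt(23) + 2*sqrt(5).
Denominator becomes -72; numerator becomes -6*sqrt(23) - 2*sqrt(115) + 10 + 6*sqrt(5).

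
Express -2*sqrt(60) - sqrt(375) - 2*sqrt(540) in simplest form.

-21*sqrt(15)

2*sqrt(60) = 4*sqrt(15); sqrt(375) = 5*sqrt(15); 2*sqrt(540) = 12*sqrt(15)
Combine: (-4 - 5 - 12)·sqrt(15) = -21*sqrt(15)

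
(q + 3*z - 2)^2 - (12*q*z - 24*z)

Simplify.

(-q + 3*z + 2)^2

After expansion: q^2 - 6*q*z - 4*q + 9*z^2 + 12*z + 4 — a perfect-square trinomial.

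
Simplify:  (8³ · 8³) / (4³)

8³ = 2^9; 8³ = 2^9; 4³ = 2^6
Combine exponents: 2^12

2^12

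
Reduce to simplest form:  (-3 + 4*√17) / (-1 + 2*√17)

(-2*√17 + 133)/67

Multiply numerator and denominator by -2*√17 - 1.
Denominator becomes -67; numerator becomes -133 + 2*√17.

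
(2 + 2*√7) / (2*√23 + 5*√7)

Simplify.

Multiply numerator and denominator by -2*√23 + 5*√7.
Denominator becomes 83; numerator becomes -4*√161 - 4*√23 + 10*√7 + 70.

(-4*√161 - 4*√23 + 10*√7 + 70)/83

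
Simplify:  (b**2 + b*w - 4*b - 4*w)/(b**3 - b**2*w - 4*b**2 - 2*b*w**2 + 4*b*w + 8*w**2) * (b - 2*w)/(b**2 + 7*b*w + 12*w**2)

1/(b**2 + 7*b*w + 12*w**2)

Factor: b**2 + b*w - 4*b - 4*w = (b - 4)*(b + w);  b**3 - b**2*w - 4*b**2 - 2*b*w**2 + 4*b*w + 8*w**2 = (b - 4)*(b + w)*(b - 2*w);  b**2 + 7*b*w + 12*w**2 = (b + 4*w)*(b + 3*w)
Cancel the common factors (b - 4), (b + w), (b - 2*w).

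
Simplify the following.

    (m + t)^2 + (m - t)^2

2*m^2 + 2*t^2

Binomially expand both and collect terms in m, t.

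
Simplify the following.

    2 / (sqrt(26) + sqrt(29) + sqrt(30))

Group as (sqrt(26) + sqrt(30)) + sqrt(29); multiply by (sqrt(26) + sqrt(30)) - sqrt(29), then rationalise the remaining surd.

(-8*sqrt(5655) + 50*sqrt(30) + 54*sqrt(29) + 66*sqrt(26))/2391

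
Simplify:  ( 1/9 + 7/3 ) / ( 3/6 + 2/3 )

Numerator: 1/9 + 7/3 = 22/9
Denominator: 3/6 + 2/3 = 7/6
Divide: (22/9) · (6/7) = 44/21

44/21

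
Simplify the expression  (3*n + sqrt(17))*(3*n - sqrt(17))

9*n^2 - 17

(3*n)^2 - (sqrt(17))^2 = 9*n^2 - 17.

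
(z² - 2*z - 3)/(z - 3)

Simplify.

z + 1

Factor: z² - 2*z - 3 = (z - 3)·(z + 1)
Cancel the common factor (z - 3).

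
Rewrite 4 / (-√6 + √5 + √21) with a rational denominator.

(-20*√6 - 10*√21 + 22*√5 + 6*√70)/5

Group as (√5 + √21) - √6; multiply by (√5 + √21) + √6, then rationalise the remaining surd.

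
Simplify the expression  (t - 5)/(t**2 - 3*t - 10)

1/(t + 2)

Factor: t**2 - 3*t - 10 = (t - 5)*(t + 2)
Cancel the common factor (t - 5).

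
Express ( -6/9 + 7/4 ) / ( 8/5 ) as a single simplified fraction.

Numerator: -6/9 + 7/4 = 13/12
Denominator: 8/5 = 8/5
Divide: (13/12) · (5/8) = 65/96

65/96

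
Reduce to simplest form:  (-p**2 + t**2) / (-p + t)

p + t

-p**2 + t**2 factors as -(p - t)*(p + t).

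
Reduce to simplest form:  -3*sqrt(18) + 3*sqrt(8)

-3*sqrt(2)

3*sqrt(18) = 9*sqrt(2); 3*sqrt(8) = 6*sqrt(2)
Combine: (-9 + 6)·sqrt(2) = -3*sqrt(2)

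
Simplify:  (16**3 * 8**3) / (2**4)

2**17

16**3 = 2**12; 8**3 = 2**9; 2**4 = 2**4
Combine exponents: 2**17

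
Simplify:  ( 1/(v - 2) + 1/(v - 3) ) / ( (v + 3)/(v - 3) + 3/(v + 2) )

Numerator: 1/(v - 2) + 1/(v - 3) = (2*v - 5)/(v² - 5*v + 6)
Denominator: (v + 3)/(v - 3) + 3/(v + 2) = (v² + 8*v - 3)/(v² - v - 6)
Divide: ((2*v - 5)/(v² - 5*v + 6)) · ((v² - v - 6)/(v² + 8*v - 3)) = (2*v² - v - 10)/(v³ + 6*v² - 19*v + 6)

(2*v² - v - 10)/(v³ + 6*v² - 19*v + 6)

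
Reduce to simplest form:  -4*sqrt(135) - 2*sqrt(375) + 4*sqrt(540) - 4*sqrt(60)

-6*sqrt(15)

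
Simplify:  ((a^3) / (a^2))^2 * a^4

a^6

Inside the bracket: a^1
Raise to the power 2: a^2
Multiply by a^4: add exponents.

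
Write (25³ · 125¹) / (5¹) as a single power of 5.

5^8

25³ = 5^6; 125¹ = 5^3; 5¹ = 5^1
Combine exponents: 5^8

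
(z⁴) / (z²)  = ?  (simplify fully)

Quotient: z²

z²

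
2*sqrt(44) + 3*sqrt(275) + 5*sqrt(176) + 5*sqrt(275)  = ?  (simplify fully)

2*sqrt(44) = 4*sqrt(11); 3*sqrt(275) = 15*sqrt(11); 5*sqrt(176) = 20*sqrt(11); 5*sqrt(275) = 25*sqrt(11)
Combine: (4 + 15 + 20 + 25)·sqrt(11) = 64*sqrt(11)

64*sqrt(11)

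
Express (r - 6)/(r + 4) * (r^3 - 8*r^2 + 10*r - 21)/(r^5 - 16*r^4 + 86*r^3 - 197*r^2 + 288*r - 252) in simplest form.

Factor: r^3 - 8*r^2 + 10*r - 21 = (r^2 - r + 3)*(r - 7);  r^5 - 16*r^4 + 86*r^3 - 197*r^2 + 288*r - 252 = (r^2 - r + 3)*(r - 7)*(r - 6)*(r - 2)
Cancel the common factors (r^2 - r + 3), (r - 7), (r - 6).

1/(r^2 + 2*r - 8)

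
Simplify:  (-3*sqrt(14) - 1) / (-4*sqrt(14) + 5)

Multiply numerator and denominator by 5 + 4*sqrt(14).
Denominator becomes -199; numerator becomes -173 - 19*sqrt(14).

(19*sqrt(14) + 173)/199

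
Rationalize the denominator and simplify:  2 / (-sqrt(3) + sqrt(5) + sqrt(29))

(-54*sqrt(5) - 4*sqrt(435) + 62*sqrt(3) + 42*sqrt(29))/381

Group as (sqrt(5) + sqrt(29)) - sqrt(3); multiply by (sqrt(5) + sqrt(29)) + sqrt(3), then rationalise the remaining surd.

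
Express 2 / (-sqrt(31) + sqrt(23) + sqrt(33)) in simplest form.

(-50*sqrt(31) + 42*sqrt(33) + 82*sqrt(23) + 4*sqrt(23529))/2411

Group as (sqrt(23) + sqrt(33)) - sqrt(31); multiply by (sqrt(23) + sqrt(33)) + sqrt(31), then rationalise the remaining surd.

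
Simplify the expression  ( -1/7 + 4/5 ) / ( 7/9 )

207/245

Numerator: -1/7 + 4/5 = 23/35
Denominator: 7/9 = 7/9
Divide: (23/35) · (9/7) = 207/245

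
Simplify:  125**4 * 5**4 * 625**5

5**36

125**4 = 5**12; 5**4 = 5**4; 625**5 = 5**20
Combine exponents: 5**36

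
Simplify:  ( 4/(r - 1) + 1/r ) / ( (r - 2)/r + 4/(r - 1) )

Numerator: 4/(r - 1) + 1/r = (5*r - 1)/(r² - r)
Denominator: (r - 2)/r + 4/(r - 1) = (r² + r + 2)/(r² - r)
Divide: ((5*r - 1)/(r² - r)) · ((r² - r)/(r² + r + 2)) = (5*r - 1)/(r² + r + 2)

(5*r - 1)/(r² + r + 2)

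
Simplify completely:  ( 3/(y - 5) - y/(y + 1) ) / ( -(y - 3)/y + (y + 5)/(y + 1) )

(-y³ + 8*y² + 3*y)/(7*y² - 32*y - 15)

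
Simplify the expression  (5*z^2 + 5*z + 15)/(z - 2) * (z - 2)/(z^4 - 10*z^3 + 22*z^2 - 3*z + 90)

Factor: 5*z^2 + 5*z + 15 = 5*(z^2 + z + 3);  z^4 - 10*z^3 + 22*z^2 - 3*z + 90 = (z - 5)*(z^2 + z + 3)*(z - 6)
Cancel the common factors (z^2 + z + 3), (z - 2).

5/(z^2 - 11*z + 30)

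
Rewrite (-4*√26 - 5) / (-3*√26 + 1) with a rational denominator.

Multiply numerator and denominator by 1 + 3*√26.
Denominator becomes -233; numerator becomes -317 - 19*√26.

(19*√26 + 317)/233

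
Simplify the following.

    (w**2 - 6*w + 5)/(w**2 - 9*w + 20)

(w - 1)/(w - 4)

Factor: w**2 - 6*w + 5 = (w - 1)*(w - 5);  w**2 - 9*w + 20 = (w - 5)*(w - 4)
Cancel the common factor (w - 5).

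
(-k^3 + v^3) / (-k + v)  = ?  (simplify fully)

k^2 + k*v + v^2

Apply the difference-of-cubes factorisation and cancel (-k + v).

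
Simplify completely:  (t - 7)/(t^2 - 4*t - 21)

1/(t + 3)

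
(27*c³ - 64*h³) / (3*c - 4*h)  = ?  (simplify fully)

9*c² + 12*c*h + 16*h²

(3*c)^3 - (4*h)^3 = (3*c - 4*h)(9*c² + 12*c*h + 16*h²).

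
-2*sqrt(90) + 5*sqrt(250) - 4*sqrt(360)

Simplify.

-5*sqrt(10)

2*sqrt(90) = 6*sqrt(10); 5*sqrt(250) = 25*sqrt(10); 4*sqrt(360) = 24*sqrt(10)
Combine: (-6 + 25 - 24)·sqrt(10) = -5*sqrt(10)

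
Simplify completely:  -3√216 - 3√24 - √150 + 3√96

-17*√6

3√216 = 18*√6; 3√24 = 6*√6; √150 = 5*√6; 3√96 = 12*√6
Combine: (-18 - 6 - 5 + 12)·√6 = -17*√6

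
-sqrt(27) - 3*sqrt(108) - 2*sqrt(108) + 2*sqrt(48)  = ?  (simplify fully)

-25*sqrt(3)

sqrt(27) = 3*sqrt(3); 3*sqrt(108) = 18*sqrt(3); 2*sqrt(108) = 12*sqrt(3); 2*sqrt(48) = 8*sqrt(3)
Combine: (-3 - 18 - 12 + 8)·sqrt(3) = -25*sqrt(3)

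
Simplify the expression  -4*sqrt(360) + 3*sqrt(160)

4*sqrt(360) = 24*sqrt(10); 3*sqrt(160) = 12*sqrt(10)
Combine: (-24 + 12)·sqrt(10) = -12*sqrt(10)

-12*sqrt(10)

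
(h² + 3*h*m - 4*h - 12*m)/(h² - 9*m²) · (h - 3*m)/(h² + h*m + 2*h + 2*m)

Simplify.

(h - 4)/(h² + h*m + 2*h + 2*m)

Factor: h² + 3*h*m - 4*h - 12*m = (h - 4)·(h + 3*m);  h² - 9*m² = (h + 3*m)·(h - 3*m);  h² + h*m + 2*h + 2*m = (h + m)·(h + 2)
Cancel the common factors (h - 3*m), (h + 3*m).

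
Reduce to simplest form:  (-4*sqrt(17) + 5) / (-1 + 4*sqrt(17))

Multiply numerator and denominator by -4*sqrt(17) - 1.
Denominator becomes -271; numerator becomes -16*sqrt(17) + 267.

(-267 + 16*sqrt(17))/271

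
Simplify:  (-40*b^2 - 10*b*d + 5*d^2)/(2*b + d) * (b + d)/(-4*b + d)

5*b + 5*d

Factor: -40*b^2 - 10*b*d + 5*d^2 = 5*(-4*b + d)*(2*b + d)
Cancel the common factors (-4*b + d), (2*b + d).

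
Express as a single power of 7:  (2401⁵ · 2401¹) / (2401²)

2401⁵ = 7^20; 2401¹ = 7^4; 2401² = 7^8
Combine exponents: 7^16

7^16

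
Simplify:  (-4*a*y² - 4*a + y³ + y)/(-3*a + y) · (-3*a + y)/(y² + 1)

Factor: -4*a*y² - 4*a + y³ + y = (y² + 1)·(-4*a + y)
Cancel the common factors (y² + 1), (-3*a + y).

-4*a + y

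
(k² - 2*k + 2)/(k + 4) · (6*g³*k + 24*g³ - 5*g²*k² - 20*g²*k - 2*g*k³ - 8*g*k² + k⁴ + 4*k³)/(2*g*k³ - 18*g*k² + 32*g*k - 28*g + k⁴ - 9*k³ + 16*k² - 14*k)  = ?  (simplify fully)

(3*g² - 4*g*k + k²)/(k - 7)

Factor: 6*g³*k + 24*g³ - 5*g²*k² - 20*g²*k - 2*g*k³ - 8*g*k² + k⁴ + 4*k³ = (2*g + k)·(-3*g + k)·(k + 4)·(-g + k);  2*g*k³ - 18*g*k² + 32*g*k - 28*g + k⁴ - 9*k³ + 16*k² - 14*k = (k - 7)·(2*g + k)·(k² - 2*k + 2)
Cancel the common factors (k² - 2*k + 2), (2*g + k), (k + 4).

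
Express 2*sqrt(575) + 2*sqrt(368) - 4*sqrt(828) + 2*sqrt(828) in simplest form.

2*sqrt(575) = 10*sqrt(23); 2*sqrt(368) = 8*sqrt(23); 4*sqrt(828) = 24*sqrt(23); 2*sqrt(828) = 12*sqrt(23)
Combine: (10 + 8 - 24 + 12)·sqrt(23) = 6*sqrt(23)

6*sqrt(23)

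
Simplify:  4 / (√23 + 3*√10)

(-4*√23 + 12*√10)/67

Multiply numerator and denominator by -3*√10 + √23.
Denominator becomes -67; numerator becomes -12*√10 + 4*√23.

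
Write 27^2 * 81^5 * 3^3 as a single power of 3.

3^29

27^2 = 3^6; 81^5 = 3^20; 3^3 = 3^3
Combine exponents: 3^29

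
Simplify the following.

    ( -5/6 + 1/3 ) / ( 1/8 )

Numerator: -5/6 + 1/3 = -1/2
Denominator: 1/8 = 1/8
Divide: (-1/2) · (8) = -4

-4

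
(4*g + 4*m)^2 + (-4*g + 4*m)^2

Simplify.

Write as f((4*m),(4*g)) + f((4*m),-(4*g)) and expand.

32*g^2 + 32*m^2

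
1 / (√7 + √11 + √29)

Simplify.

(-2*√2233 - 11*√29 + 25*√11 + 33*√7)/187

Group as (√7 + √11) + √29; multiply by (√7 + √11) - √29, then rationalise the remaining surd.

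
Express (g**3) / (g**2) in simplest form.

Quotient: g**1

g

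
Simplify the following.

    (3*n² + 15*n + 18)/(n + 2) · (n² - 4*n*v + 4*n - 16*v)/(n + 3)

Factor: 3*n² + 15*n + 18 = 3·(n + 3)·(n + 2);  n² - 4*n*v + 4*n - 16*v = (n + 4)·(n - 4*v)
Cancel the common factors (n + 2), (n + 3).

3*n² - 12*n*v + 12*n - 48*v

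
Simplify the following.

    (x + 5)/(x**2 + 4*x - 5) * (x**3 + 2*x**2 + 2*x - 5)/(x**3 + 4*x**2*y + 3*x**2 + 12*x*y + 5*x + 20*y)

1/(x + 4*y)

Factor: x**2 + 4*x - 5 = (x - 1)*(x + 5);  x**3 + 2*x**2 + 2*x - 5 = (x**2 + 3*x + 5)*(x - 1);  x**3 + 4*x**2*y + 3*x**2 + 12*x*y + 5*x + 20*y = (x**2 + 3*x + 5)*(x + 4*y)
Cancel the common factors (x**2 + 3*x + 5), (x - 1), (x + 5).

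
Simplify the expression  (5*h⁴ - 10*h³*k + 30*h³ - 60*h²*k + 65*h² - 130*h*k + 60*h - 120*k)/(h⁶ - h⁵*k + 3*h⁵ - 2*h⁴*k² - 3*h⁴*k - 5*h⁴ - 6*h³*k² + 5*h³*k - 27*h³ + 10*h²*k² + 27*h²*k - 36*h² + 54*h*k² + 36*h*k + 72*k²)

5/(h² + h*k - 3*h - 3*k)

Factor: 5*h⁴ - 10*h³*k + 30*h³ - 60*h²*k + 65*h² - 130*h*k + 60*h - 120*k = 5·(h + 3)·(h - 2*k)·(h² + 3*h + 4);  h⁶ - h⁵*k + 3*h⁵ - 2*h⁴*k² - 3*h⁴*k - 5*h⁴ - 6*h³*k² + 5*h³*k - 27*h³ + 10*h²*k² + 27*h²*k - 36*h² + 54*h*k² + 36*h*k + 72*k² = (h² + 3*h + 4)·(h + 3)·(h + k)·(h - 2*k)·(h - 3)
Cancel the common factors (h² + 3*h + 4), (h + 3), (h - 2*k).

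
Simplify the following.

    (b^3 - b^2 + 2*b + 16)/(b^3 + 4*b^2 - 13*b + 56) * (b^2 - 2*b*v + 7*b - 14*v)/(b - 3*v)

(-b^2 + 2*b*v - 2*b + 4*v)/(-b + 3*v)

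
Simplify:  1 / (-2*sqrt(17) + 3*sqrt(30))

(2*sqrt(17) + 3*sqrt(30))/202

Multiply numerator and denominator by 2*sqrt(17) + 3*sqrt(30).
Denominator becomes 202; numerator becomes 2*sqrt(17) + 3*sqrt(30).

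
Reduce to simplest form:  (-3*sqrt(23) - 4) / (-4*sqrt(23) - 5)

Multiply numerator and denominator by -5 + 4*sqrt(23).
Denominator becomes -343; numerator becomes -256 - sqrt(23).

(sqrt(23) + 256)/343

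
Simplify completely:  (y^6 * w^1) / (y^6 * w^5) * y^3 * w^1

Quotient: (w^-4)
Multiply by y^3 * w^1: add exponents.

y^3/w^3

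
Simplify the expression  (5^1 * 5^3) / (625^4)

5^(-12)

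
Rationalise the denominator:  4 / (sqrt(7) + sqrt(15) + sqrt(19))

(-8*sqrt(1995) + 12*sqrt(19) + 44*sqrt(15) + 108*sqrt(7))/411

Group as (sqrt(15) + sqrt(19)) + sqrt(7); multiply by (sqrt(15) + sqrt(19)) - sqrt(7), then rationalise the remaining surd.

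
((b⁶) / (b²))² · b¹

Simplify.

b⁹

Inside the bracket: b⁴
Raise to the power 2: b⁸
Multiply by b¹: add exponents.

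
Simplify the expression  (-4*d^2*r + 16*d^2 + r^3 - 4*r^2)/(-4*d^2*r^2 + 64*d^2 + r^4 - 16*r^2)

Factor: -4*d^2*r + 16*d^2 + r^3 - 4*r^2 = (2*d + r)*(r - 4)*(-2*d + r);  -4*d^2*r^2 + 64*d^2 + r^4 - 16*r^2 = (-2*d + r)*(r - 4)*(r + 4)*(2*d + r)
Cancel the common factors (r - 4), (2*d + r), (-2*d + r).

1/(r + 4)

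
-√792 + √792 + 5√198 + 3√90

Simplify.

√792 = 6*√22; √792 = 6*√22; 5√198 = 15*√22; 3√90 = 9*√10

9*√10 + 15*√22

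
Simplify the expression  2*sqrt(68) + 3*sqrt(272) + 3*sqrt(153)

2*sqrt(68) = 4*sqrt(17); 3*sqrt(272) = 12*sqrt(17); 3*sqrt(153) = 9*sqrt(17)
Combine: (4 + 12 + 9)·sqrt(17) = 25*sqrt(17)

25*sqrt(17)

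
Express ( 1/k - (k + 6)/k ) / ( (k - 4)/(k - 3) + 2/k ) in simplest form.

(-k² - 2*k + 15)/(k² - 2*k - 6)

Numerator: 1/k - (k + 6)/k = (-k - 5)/k
Denominator: (k - 4)/(k - 3) + 2/k = (k² - 2*k - 6)/(k² - 3*k)
Divide: ((-k - 5)/k) · ((k² - 3*k)/(k² - 2*k - 6)) = (-k² - 2*k + 15)/(k² - 2*k - 6)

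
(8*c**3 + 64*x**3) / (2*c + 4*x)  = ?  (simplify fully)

4*c**2 - 8*c*x + 16*x**2

Apply the sum-of-cubes factorisation and cancel (2*c + 4*x).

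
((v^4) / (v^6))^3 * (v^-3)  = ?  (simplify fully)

v^(-9)

Inside the bracket: (v^-2)
Raise to the power 3: (v^-6)
Multiply by (v^-3): add exponents.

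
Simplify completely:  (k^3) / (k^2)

k

Quotient: k^1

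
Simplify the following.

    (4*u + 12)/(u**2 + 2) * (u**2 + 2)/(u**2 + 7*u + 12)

4/(u + 4)

Factor: 4*u + 12 = 4*(u + 3);  u**2 + 7*u + 12 = (u + 4)*(u + 3)
Cancel the common factors (u**2 + 2), (u + 3).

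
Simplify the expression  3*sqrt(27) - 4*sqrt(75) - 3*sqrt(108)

3*sqrt(27) = 9*sqrt(3); 4*sqrt(75) = 20*sqrt(3); 3*sqrt(108) = 18*sqrt(3)
Combine: (9 - 20 - 18)·sqrt(3) = -29*sqrt(3)

-29*sqrt(3)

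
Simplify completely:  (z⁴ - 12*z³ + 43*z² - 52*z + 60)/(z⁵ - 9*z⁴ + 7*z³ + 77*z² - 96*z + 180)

Factor: z⁴ - 12*z³ + 43*z² - 52*z + 60 = (z² - z + 2)·(z - 6)·(z - 5);  z⁵ - 9*z⁴ + 7*z³ + 77*z² - 96*z + 180 = (z + 3)·(z - 6)·(z - 5)·(z² - z + 2)
Cancel the common factors (z² - z + 2), (z - 5), (z - 6).

1/(z + 3)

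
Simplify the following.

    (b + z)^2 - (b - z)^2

4*b*z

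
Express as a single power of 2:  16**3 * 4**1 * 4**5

16**3 = 2**12; 4**1 = 2**2; 4**5 = 2**10
Combine exponents: 2**24

2**24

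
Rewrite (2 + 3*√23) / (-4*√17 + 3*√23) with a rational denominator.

(-12*√391 - 207 - 8*√17 - 6*√23)/65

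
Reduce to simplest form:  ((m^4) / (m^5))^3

m^(-3)

Inside the bracket: (m^-1)
Raise to the power 3: (m^-3)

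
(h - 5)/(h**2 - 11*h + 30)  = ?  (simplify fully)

1/(h - 6)

Factor: h**2 - 11*h + 30 = (h - 6)*(h - 5)
Cancel the common factor (h - 5).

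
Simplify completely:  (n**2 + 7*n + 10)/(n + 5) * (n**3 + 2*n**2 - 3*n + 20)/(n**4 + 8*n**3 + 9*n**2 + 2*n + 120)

Factor: n**2 + 7*n + 10 = (n + 2)*(n + 5);  n**3 + 2*n**2 - 3*n + 20 = (n + 4)*(n**2 - 2*n + 5);  n**4 + 8*n**3 + 9*n**2 + 2*n + 120 = (n**2 - 2*n + 5)*(n + 4)*(n + 6)
Cancel the common factors (n**2 - 2*n + 5), (n + 5), (n + 4).

(n + 2)/(n + 6)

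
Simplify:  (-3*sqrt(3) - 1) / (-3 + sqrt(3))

(6 + 5*sqrt(3))/3

Multiply numerator and denominator by -3 - sqrt(3).
Denominator becomes 6; numerator becomes 12 + 10*sqrt(3).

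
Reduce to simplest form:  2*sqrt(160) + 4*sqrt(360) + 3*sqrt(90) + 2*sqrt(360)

53*sqrt(10)

2*sqrt(160) = 8*sqrt(10); 4*sqrt(360) = 24*sqrt(10); 3*sqrt(90) = 9*sqrt(10); 2*sqrt(360) = 12*sqrt(10)
Combine: (8 + 24 + 9 + 12)·sqrt(10) = 53*sqrt(10)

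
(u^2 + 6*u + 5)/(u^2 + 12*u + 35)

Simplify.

Factor: u^2 + 6*u + 5 = (u + 1)*(u + 5);  u^2 + 12*u + 35 = (u + 7)*(u + 5)
Cancel the common factor (u + 5).

(u + 1)/(u + 7)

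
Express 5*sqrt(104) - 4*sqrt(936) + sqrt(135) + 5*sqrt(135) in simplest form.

-14*sqrt(26) + 18*sqrt(15)

5*sqrt(104) = 10*sqrt(26); 4*sqrt(936) = 24*sqrt(26); sqrt(135) = 3*sqrt(15); 5*sqrt(135) = 15*sqrt(15)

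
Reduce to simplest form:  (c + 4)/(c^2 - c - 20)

1/(c - 5)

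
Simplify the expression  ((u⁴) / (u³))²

Inside the bracket: u¹
Raise to the power 2: u²

u²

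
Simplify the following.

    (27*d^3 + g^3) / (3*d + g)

9*d^2 - 3*d*g + g^2

Apply the sum-of-cubes factorisation and cancel (3*d + g).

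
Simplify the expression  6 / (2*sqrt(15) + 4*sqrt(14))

Multiply numerator and denominator by -4*sqrt(14) + 2*sqrt(15).
Denominator becomes -164; numerator becomes -24*sqrt(14) + 12*sqrt(15).

(-3*sqrt(15) + 6*sqrt(14))/41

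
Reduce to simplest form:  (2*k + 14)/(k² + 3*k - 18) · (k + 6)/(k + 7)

Factor: 2*k + 14 = 2·(k + 7);  k² + 3*k - 18 = (k - 3)·(k + 6)
Cancel the common factors (k + 7), (k + 6).

2/(k - 3)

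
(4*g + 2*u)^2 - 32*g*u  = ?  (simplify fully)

Expand the square and combine the 32*g*u term.

4*(2*g - u)^2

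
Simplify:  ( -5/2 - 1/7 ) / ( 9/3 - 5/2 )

-37/7

Numerator: -5/2 - 1/7 = -37/14
Denominator: 9/3 - 5/2 = 1/2
Divide: (-37/14) · (2) = -37/7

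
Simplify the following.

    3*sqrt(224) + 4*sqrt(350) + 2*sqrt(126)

38*sqrt(14)

3*sqrt(224) = 12*sqrt(14); 4*sqrt(350) = 20*sqrt(14); 2*sqrt(126) = 6*sqrt(14)
Combine: (12 + 20 + 6)·sqrt(14) = 38*sqrt(14)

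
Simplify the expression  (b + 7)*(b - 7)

b^2 - 49

(b)^2 - (7)^2 = b^2 - 49.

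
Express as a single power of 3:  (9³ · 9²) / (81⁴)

9³ = 3^6; 9² = 3^4; 81⁴ = 3^16
Combine exponents: 3^(-6)

3^(-6)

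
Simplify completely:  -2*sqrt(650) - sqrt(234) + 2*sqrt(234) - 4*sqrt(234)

-19*sqrt(26)

2*sqrt(650) = 10*sqrt(26); sqrt(234) = 3*sqrt(26); 2*sqrt(234) = 6*sqrt(26); 4*sqrt(234) = 12*sqrt(26)
Combine: (-10 - 3 + 6 - 12)·sqrt(26) = -19*sqrt(26)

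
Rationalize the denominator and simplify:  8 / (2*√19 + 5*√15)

(-16*√19 + 40*√15)/299

Multiply numerator and denominator by -2*√19 + 5*√15.
Denominator becomes 299; numerator becomes -16*√19 + 40*√15.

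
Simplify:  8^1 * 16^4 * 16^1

8^1 = 2^3; 16^4 = 2^16; 16^1 = 2^4
Combine exponents: 2^23

2^23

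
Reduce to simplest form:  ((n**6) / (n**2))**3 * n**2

Inside the bracket: n**4
Raise to the power 3: n**12
Multiply by n**2: add exponents.

n**14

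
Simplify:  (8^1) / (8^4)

2^(-9)

8^1 = 2^3; 8^4 = 2^12
Combine exponents: 2^(-9)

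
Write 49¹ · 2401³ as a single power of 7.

7^14

49¹ = 7^2; 2401³ = 7^12
Combine exponents: 7^14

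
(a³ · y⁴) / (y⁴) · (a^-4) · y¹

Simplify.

y/a

Quotient: a³
Multiply by (a^-4) · y¹: add exponents.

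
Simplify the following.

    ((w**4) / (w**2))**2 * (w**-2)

w**2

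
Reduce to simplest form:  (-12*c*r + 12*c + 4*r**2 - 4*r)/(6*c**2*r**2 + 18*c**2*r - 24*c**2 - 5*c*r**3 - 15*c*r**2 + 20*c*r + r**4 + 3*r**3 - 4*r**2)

4/(-2*c*r - 8*c + r**2 + 4*r)

Factor: -12*c*r + 12*c + 4*r**2 - 4*r = 4*(r - 1)*(-3*c + r);  6*c**2*r**2 + 18*c**2*r - 24*c**2 - 5*c*r**3 - 15*c*r**2 + 20*c*r + r**4 + 3*r**3 - 4*r**2 = (r + 4)*(-2*c + r)*(r - 1)*(-3*c + r)
Cancel the common factors (r - 1), (-3*c + r).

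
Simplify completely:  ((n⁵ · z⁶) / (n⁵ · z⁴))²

z⁴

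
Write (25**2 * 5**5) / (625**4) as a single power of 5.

5**(-7)

25**2 = 5**4; 5**5 = 5**5; 625**4 = 5**16
Combine exponents: 5**(-7)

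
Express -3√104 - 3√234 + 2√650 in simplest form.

-5*√26

3√104 = 6*√26; 3√234 = 9*√26; 2√650 = 10*√26
Combine: (-6 - 9 + 10)·√26 = -5*√26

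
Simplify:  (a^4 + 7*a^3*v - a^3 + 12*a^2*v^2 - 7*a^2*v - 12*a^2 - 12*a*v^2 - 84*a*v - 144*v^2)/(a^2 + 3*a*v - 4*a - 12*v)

Factor: a^4 + 7*a^3*v - a^3 + 12*a^2*v^2 - 7*a^2*v - 12*a^2 - 12*a*v^2 - 84*a*v - 144*v^2 = (a - 4)*(a + 3*v)*(a + 3)*(a + 4*v);  a^2 + 3*a*v - 4*a - 12*v = (a + 3*v)*(a - 4)
Cancel the common factors (a - 4), (a + 3*v).

a^2 + 4*a*v + 3*a + 12*v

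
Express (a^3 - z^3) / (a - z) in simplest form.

Apply the difference-of-cubes factorisation and cancel (a - z).

a^2 + a*z + z^2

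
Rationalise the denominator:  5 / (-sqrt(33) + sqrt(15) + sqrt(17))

(5*sqrt(33) + 155*sqrt(17) + 175*sqrt(15) + 30*sqrt(935))/1019

Group as (sqrt(15) + sqrt(17)) - sqrt(33); multiply by (sqrt(15) + sqrt(17)) + sqrt(33), then rationalise the remaining surd.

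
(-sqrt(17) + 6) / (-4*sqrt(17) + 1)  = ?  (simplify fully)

Multiply numerator and denominator by 1 + 4*sqrt(17).
Denominator becomes -271; numerator becomes -62 + 23*sqrt(17).

(-23*sqrt(17) + 62)/271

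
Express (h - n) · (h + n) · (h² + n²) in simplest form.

(h+n)(h-n) = h² - n²; continue pairing.

h⁴ - n⁴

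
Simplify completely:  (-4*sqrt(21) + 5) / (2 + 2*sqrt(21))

Multiply numerator and denominator by -2*sqrt(21) + 2.
Denominator becomes -80; numerator becomes -18*sqrt(21) + 178.

(-89 + 9*sqrt(21))/40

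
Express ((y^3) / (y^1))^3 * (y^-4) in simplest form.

Inside the bracket: y^2
Raise to the power 3: y^6
Multiply by (y^-4): add exponents.

y^2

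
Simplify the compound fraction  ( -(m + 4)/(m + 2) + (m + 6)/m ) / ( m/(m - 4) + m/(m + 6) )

(2*m³ + 10*m² - 36*m - 144)/(m⁴ + 3*m³ + 2*m²)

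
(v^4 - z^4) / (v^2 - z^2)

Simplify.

v^2 + z^2

Factor v^4 - z^4 and cancel (v^2 - z^2).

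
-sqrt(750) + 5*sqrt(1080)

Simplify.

25*sqrt(30)

sqrt(750) = 5*sqrt(30); 5*sqrt(1080) = 30*sqrt(30)
Combine: (-5 + 30)·sqrt(30) = 25*sqrt(30)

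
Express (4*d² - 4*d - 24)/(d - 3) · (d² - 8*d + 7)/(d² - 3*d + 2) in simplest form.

(4*d² - 20*d - 56)/(d - 2)

Factor: 4*d² - 4*d - 24 = 4·(d + 2)·(d - 3);  d² - 8*d + 7 = (d - 1)·(d - 7);  d² - 3*d + 2 = (d - 1)·(d - 2)
Cancel the common factors (d - 1), (d - 3).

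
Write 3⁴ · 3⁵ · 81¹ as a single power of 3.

3^13

3⁴ = 3^4; 3⁵ = 3^5; 81¹ = 3^4
Combine exponents: 3^13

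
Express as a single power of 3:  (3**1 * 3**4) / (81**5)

3**(-15)

3**1 = 3**1; 3**4 = 3**4; 81**5 = 3**20
Combine exponents: 3**(-15)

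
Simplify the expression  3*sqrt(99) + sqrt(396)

3*sqrt(99) = 9*sqrt(11); sqrt(396) = 6*sqrt(11)
Combine: (9 + 6)·sqrt(11) = 15*sqrt(11)

15*sqrt(11)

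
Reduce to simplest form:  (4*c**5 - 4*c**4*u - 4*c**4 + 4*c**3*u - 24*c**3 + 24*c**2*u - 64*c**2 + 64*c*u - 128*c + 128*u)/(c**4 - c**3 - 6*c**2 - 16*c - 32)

4*c - 4*u

Factor: 4*c**5 - 4*c**4*u - 4*c**4 + 4*c**3*u - 24*c**3 + 24*c**2*u - 64*c**2 + 64*c*u - 128*c + 128*u = 4*(c**2 + c + 4)*(c - u)*(c + 2)*(c - 4);  c**4 - c**3 - 6*c**2 - 16*c - 32 = (c - 4)*(c + 2)*(c**2 + c + 4)
Cancel the common factors (c**2 + c + 4), (c + 2), (c - 4).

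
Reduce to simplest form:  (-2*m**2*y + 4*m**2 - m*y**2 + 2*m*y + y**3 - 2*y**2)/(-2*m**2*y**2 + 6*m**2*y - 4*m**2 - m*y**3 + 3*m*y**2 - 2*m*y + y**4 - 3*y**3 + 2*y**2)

Factor: -2*m**2*y + 4*m**2 - m*y**2 + 2*m*y + y**3 - 2*y**2 = (y - 2)*(m + y)*(-2*m + y);  -2*m**2*y**2 + 6*m**2*y - 4*m**2 - m*y**3 + 3*m*y**2 - 2*m*y + y**4 - 3*y**3 + 2*y**2 = (y - 1)*(-2*m + y)*(m + y)*(y - 2)
Cancel the common factors (m + y), (-2*m + y), (y - 2).

1/(y - 1)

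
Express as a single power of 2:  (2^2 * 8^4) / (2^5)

2^9

2^2 = 2^2; 8^4 = 2^12; 2^5 = 2^5
Combine exponents: 2^9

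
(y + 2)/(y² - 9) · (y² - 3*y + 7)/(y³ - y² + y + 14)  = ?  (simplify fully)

1/(y² - 9)

Factor: y² - 9 = (y - 3)·(y + 3);  y³ - y² + y + 14 = (y² - 3*y + 7)·(y + 2)
Cancel the common factors (y² - 3*y + 7), (y + 2).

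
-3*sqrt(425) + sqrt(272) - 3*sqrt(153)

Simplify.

-20*sqrt(17)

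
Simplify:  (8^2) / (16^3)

2^(-6)

8^2 = 2^6; 16^3 = 2^12
Combine exponents: 2^(-6)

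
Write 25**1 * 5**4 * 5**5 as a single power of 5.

5**11

25**1 = 5**2; 5**4 = 5**4; 5**5 = 5**5
Combine exponents: 5**11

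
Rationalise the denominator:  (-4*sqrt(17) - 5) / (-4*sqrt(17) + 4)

(9*sqrt(17) + 73)/64

Multiply numerator and denominator by 4 + 4*sqrt(17).
Denominator becomes -256; numerator becomes -292 - 36*sqrt(17).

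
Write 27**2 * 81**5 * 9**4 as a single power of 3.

27**2 = 3**6; 81**5 = 3**20; 9**4 = 3**8
Combine exponents: 3**34

3**34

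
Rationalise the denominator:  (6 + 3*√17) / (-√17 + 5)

(81 + 21*√17)/8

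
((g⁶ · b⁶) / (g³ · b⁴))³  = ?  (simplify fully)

b⁶*g⁹

Inside the bracket: g³ · b²
Raise to the power 3: g⁹ · b⁶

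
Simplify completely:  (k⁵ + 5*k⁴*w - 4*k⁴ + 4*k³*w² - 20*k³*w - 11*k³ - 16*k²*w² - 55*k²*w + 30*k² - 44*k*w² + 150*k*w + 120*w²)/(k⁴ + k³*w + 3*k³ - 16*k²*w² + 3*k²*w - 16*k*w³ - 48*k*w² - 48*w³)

(-k² + 7*k - 10)/(-k + 4*w)

Factor: k⁵ + 5*k⁴*w - 4*k⁴ + 4*k³*w² - 20*k³*w - 11*k³ - 16*k²*w² - 55*k²*w + 30*k² - 44*k*w² + 150*k*w + 120*w² = (k + w)·(k + 3)·(k - 5)·(k - 2)·(k + 4*w);  k⁴ + k³*w + 3*k³ - 16*k²*w² + 3*k²*w - 16*k*w³ - 48*k*w² - 48*w³ = (k + 4*w)·(k - 4*w)·(k + w)·(k + 3)
Cancel the common factors (k + 4*w), (k + 3), (k + w).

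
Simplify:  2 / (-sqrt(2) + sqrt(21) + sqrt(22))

(-82*sqrt(2) + 2*sqrt(22) + 6*sqrt(21) + 8*sqrt(231))/167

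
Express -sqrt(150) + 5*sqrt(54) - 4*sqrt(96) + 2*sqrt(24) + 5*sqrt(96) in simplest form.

18*sqrt(6)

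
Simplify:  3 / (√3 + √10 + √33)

(-39*√10 - 60*√3 + 9*√110 + 30*√33)/140

Group as (√10 + √33) + √3; multiply by (√10 + √33) - √3, then rationalise the remaining surd.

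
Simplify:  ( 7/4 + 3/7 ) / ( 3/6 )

61/14

Numerator: 7/4 + 3/7 = 61/28
Denominator: 3/6 = 1/2
Divide: (61/28) · (2) = 61/14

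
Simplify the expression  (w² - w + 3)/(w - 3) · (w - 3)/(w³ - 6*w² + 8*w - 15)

Factor: w³ - 6*w² + 8*w - 15 = (w² - w + 3)·(w - 5)
Cancel the common factors (w² - w + 3), (w - 3).

1/(w - 5)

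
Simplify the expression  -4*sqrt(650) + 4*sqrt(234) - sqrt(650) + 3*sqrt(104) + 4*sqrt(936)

17*sqrt(26)

4*sqrt(650) = 20*sqrt(26); 4*sqrt(234) = 12*sqrt(26); sqrt(650) = 5*sqrt(26); 3*sqrt(104) = 6*sqrt(26); 4*sqrt(936) = 24*sqrt(26)
Combine: (-20 + 12 - 5 + 6 + 24)·sqrt(26) = 17*sqrt(26)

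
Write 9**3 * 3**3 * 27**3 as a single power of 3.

3**18

9**3 = 3**6; 3**3 = 3**3; 27**3 = 3**9
Combine exponents: 3**18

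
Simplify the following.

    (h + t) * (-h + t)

-h^2 + t^2

(t+h)(t-h) = -h^2 + t^2.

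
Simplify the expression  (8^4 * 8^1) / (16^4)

8^4 = 2^12; 8^1 = 2^3; 16^4 = 2^16
Combine exponents: 2^(-1)

2^(-1)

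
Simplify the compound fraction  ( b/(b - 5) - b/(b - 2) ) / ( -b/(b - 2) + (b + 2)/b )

-3*b^2/(4*b - 20)

Numerator: b/(b - 5) - b/(b - 2) = 3*b/(b^2 - 7*b + 10)
Denominator: -b/(b - 2) + (b + 2)/b = -4/(b^2 - 2*b)
Divide: (3*b/(b^2 - 7*b + 10)) · (-b^2/4 + b/2) = -3*b^2/(4*b - 20)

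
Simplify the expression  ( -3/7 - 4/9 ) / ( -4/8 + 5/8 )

-440/63

Numerator: -3/7 - 4/9 = -55/63
Denominator: -4/8 + 5/8 = 1/8
Divide: (-55/63) · (8) = -440/63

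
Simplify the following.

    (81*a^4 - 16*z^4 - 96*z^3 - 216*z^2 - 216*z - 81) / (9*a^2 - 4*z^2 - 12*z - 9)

9*a^2 + 4*z^2 + 12*z + 9

Difference of fourth powers: factor out (9*a^2 - (2*z + 3)^2).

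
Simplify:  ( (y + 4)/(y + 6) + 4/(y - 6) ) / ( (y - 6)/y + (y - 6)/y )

(y³ + 2*y²)/(2*y³ - 12*y² - 72*y + 432)

Numerator: (y + 4)/(y + 6) + 4/(y - 6) = (y² + 2*y)/(y² - 36)
Denominator: (y - 6)/y + (y - 6)/y = (2*y - 12)/y
Divide: ((y² + 2*y)/(y² - 36)) · (y/(2*y - 12)) = (y³ + 2*y²)/(2*y³ - 12*y² - 72*y + 432)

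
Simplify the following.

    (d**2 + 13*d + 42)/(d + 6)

d + 7

Factor: d**2 + 13*d + 42 = (d + 6)*(d + 7)
Cancel the common factor (d + 6).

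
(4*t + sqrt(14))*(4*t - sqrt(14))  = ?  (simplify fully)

Difference of squares with P = 4*t, Q = sqrt(14).

16*t**2 - 14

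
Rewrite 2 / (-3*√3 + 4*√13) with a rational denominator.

Multiply numerator and denominator by 3*√3 + 4*√13.
Denominator becomes 181; numerator becomes 6*√3 + 8*√13.

(6*√3 + 8*√13)/181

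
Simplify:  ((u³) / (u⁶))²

u^(-6)

Inside the bracket: (u^-3)
Raise to the power 2: (u^-6)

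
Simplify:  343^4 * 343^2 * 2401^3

7^30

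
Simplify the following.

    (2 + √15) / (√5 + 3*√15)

(-5*√3 - 2*√5 + 6*√15 + 45)/130

Multiply numerator and denominator by -√5 + 3*√15.
Denominator becomes 130; numerator becomes -5*√3 - 2*√5 + 6*√15 + 45.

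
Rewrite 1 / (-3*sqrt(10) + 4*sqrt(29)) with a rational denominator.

(3*sqrt(10) + 4*sqrt(29))/374

Multiply numerator and denominator by 3*sqrt(10) + 4*sqrt(29).
Denominator becomes 374; numerator becomes 3*sqrt(10) + 4*sqrt(29).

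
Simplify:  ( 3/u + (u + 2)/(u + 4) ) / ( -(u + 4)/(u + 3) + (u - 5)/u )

(-u^3 - 8*u^2 - 27*u - 36)/(6*u^2 + 39*u + 60)

Numerator: 3/u + (u + 2)/(u + 4) = (u^2 + 5*u + 12)/(u^2 + 4*u)
Denominator: -(u + 4)/(u + 3) + (u - 5)/u = (-6*u - 15)/(u^2 + 3*u)
Divide: ((u^2 + 5*u + 12)/(u^2 + 4*u)) · ((u^2 + 3*u)/(-6*u - 15)) = (-u^3 - 8*u^2 - 27*u - 36)/(6*u^2 + 39*u + 60)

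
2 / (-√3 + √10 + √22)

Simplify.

(-58*√3 - 18*√22 + 30*√10 + 8*√165)/39

Group as (√10 + √22) - √3; multiply by (√10 + √22) + √3, then rationalise the remaining surd.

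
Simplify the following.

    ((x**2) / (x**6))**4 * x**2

Inside the bracket: (x**-4)
Raise to the power 4: (x**-16)
Multiply by x**2: add exponents.

x**(-14)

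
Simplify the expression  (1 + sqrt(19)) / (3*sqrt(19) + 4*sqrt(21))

Multiply numerator and denominator by -4*sqrt(21) + 3*sqrt(19).
Denominator becomes -165; numerator becomes -4*sqrt(399) - 4*sqrt(21) + 3*sqrt(19) + 57.

(-57 - 3*sqrt(19) + 4*sqrt(21) + 4*sqrt(399))/165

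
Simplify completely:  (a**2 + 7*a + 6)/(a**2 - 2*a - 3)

Factor: a**2 + 7*a + 6 = (a + 6)*(a + 1);  a**2 - 2*a - 3 = (a - 3)*(a + 1)
Cancel the common factor (a + 1).

(a + 6)/(a - 3)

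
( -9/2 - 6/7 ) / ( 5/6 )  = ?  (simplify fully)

-45/7

Numerator: -9/2 - 6/7 = -75/14
Denominator: 5/6 = 5/6
Divide: (-75/14) · (6/5) = -45/7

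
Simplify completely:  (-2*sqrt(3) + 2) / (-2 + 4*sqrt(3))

Multiply numerator and denominator by -4*sqrt(3) - 2.
Denominator becomes -44; numerator becomes -4*sqrt(3) + 20.

(-5 + sqrt(3))/11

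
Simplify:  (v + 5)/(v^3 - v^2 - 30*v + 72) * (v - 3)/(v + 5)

1/(v^2 + 2*v - 24)

Factor: v^3 - v^2 - 30*v + 72 = (v - 3)*(v + 6)*(v - 4)
Cancel the common factors (v + 5), (v - 3).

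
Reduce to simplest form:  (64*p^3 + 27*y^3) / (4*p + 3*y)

Apply the sum-of-cubes factorisation and cancel (4*p + 3*y).

16*p^2 - 12*p*y + 9*y^2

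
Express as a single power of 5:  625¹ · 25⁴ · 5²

625¹ = 5^4; 25⁴ = 5^8; 5² = 5^2
Combine exponents: 5^14

5^14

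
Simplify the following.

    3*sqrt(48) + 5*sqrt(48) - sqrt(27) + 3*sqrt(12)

3*sqrt(48) = 12*sqrt(3); 5*sqrt(48) = 20*sqrt(3); sqrt(27) = 3*sqrt(3); 3*sqrt(12) = 6*sqrt(3)
Combine: (12 + 20 - 3 + 6)·sqrt(3) = 35*sqrt(3)

35*sqrt(3)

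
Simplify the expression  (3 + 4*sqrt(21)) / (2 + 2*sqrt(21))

Multiply numerator and denominator by -2*sqrt(21) + 2.
Denominator becomes -80; numerator becomes -162 + 2*sqrt(21).

(-sqrt(21) + 81)/40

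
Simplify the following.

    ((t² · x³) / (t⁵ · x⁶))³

1/(t⁹*x⁹)

Inside the bracket: (t^-3) · (x^-3)
Raise to the power 3: (t^-9) · (x^-9)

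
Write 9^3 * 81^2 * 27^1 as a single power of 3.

9^3 = 3^6; 81^2 = 3^8; 27^1 = 3^3
Combine exponents: 3^17

3^17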